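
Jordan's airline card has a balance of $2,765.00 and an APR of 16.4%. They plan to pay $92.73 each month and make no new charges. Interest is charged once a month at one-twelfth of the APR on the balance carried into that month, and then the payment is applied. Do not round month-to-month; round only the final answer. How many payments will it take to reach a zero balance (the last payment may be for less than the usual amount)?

39 payments

Monthly rate r = 16.4%/12 = 1.36667% = 0.0136667.
Recurrence: B ← B·(1+r) − $92.73.
Month 1: interest $37.79; balance after payment $2,710.06.
Month 2: interest $37.04; balance after payment $2,654.37.
Closed form: n = −ln(1 − rB₀/P)/ln(1+r) = −ln(0.59249)/ln(1.01367) ≈ 38.560, so the balance reaches zero during payment 39.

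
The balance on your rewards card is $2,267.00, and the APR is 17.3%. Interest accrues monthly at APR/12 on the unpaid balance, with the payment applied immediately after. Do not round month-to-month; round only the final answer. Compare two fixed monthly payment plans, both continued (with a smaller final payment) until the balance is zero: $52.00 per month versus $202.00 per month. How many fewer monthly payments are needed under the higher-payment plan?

Monthly rate r = 17.3%/12 = 1.44167% = 0.0144167.
At $52.00/mo: n = ⌈−ln(1 − rB₀/P)/ln(1+r)⌉ = 70 payments (last $9.46); total interest = total paid − $2,267.00 = $1,330.46.
At $202.00/mo: 13 payments (last $67.04); total interest $224.04.
Payments saved = 70 − 13 = 57.

57 fewer payments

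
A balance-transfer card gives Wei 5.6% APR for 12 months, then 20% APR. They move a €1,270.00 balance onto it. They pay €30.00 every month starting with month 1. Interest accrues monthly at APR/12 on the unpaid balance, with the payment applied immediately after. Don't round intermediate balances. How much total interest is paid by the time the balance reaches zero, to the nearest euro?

€503

Promo months 1–12 at r₀ = 5.6%/12 = 0.00466667; months 13+ at r₁ = 20%/12 = 0.0166667.
After month 12: iterate B ← B·(1+r₀) − €30.00 for 12 months → €973.59.
Then at r₁ with €30.00/mo: n₂ = −ln(1 − r₁·B/P)/ln(1+r₁) ≈ 47.10 → 48 more payments.
Total paid = 59·€30.00 + €2.88 = €1,772.88; interest = €1,772.88 − €1,270.00 = €502.88.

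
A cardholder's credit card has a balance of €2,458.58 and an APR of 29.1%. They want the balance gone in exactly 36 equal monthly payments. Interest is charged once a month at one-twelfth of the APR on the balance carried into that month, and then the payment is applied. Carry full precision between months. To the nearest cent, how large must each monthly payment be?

Monthly rate r = 29.1%/12 = 2.425% = 0.02425.
Level-payment amortization: P = B₀·r / (1 − (1+r)^(−n)) = 2458.58·0.02425 / (1 − 1.02425^(−36)).
Denominator 1 − (1+r)^(−36) = 0.577929513.
P = 59.6206 / 0.577929513 ≈ 103.16.

€103.16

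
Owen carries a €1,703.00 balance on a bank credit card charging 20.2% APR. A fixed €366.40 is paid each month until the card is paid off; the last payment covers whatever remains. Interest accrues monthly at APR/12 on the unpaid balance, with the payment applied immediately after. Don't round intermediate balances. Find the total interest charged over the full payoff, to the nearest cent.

€85.52

Monthly rate r = 20.2%/12 = 1.68333% = 0.0168333.
Payoff takes n = ⌈−ln(1 − rB₀/P)/ln(1+r)⌉ = ⌈4.880⌉ = 5 payments; the last is €322.92.
Total paid = 4·€366.40 + €322.92 = €1,788.52.
Total interest = total paid − principal = €1,788.52 − €1,703.00 = €85.52.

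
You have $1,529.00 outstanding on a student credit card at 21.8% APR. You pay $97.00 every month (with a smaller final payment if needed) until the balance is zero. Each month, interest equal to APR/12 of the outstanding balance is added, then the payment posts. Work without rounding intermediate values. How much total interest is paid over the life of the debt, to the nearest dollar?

Monthly rate r = 21.8%/12 = 1.81667% = 0.0181667.
Payoff takes n = ⌈−ln(1 − rB₀/P)/ln(1+r)⌉ = ⌈18.739⌉ = 19 payments; the last is $71.88.
Total paid = 18·$97.00 + $71.88 = $1,817.88.
Total interest = total paid − principal = $1,817.88 − $1,529.00 = $288.88.

$289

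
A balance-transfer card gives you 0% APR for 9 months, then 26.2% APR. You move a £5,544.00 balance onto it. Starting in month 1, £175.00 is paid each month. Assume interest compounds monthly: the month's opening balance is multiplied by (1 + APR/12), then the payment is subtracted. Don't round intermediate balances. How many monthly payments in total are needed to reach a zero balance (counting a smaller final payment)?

41 months

Promo months 1–9 at r₀ = 0%/12 = 0; months 10+ at r₁ = 26.2%/12 = 0.0218333.
After month 9 (no interest yet): B = £5,544.00 − 9·£175.00 = £3,969.00.
Then at r₁ with £175.00/mo: n₂ = −ln(1 − r₁·B/P)/ln(1+r₁) ≈ 31.65 → 32 more payments.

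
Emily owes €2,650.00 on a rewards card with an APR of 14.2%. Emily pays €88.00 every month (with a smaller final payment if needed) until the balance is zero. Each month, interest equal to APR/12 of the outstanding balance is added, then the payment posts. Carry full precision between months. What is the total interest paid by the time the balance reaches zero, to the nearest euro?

€646

Monthly rate r = 14.2%/12 = 1.18333% = 0.0118333.
Payoff takes n = ⌈−ln(1 − rB₀/P)/ln(1+r)⌉ = ⌈37.453⌉ = 38 payments; the last is €39.99.
Total paid = 37·€88.00 + €39.99 = €3,295.99.
Total interest = total paid − principal = €3,295.99 − €2,650.00 = €645.99.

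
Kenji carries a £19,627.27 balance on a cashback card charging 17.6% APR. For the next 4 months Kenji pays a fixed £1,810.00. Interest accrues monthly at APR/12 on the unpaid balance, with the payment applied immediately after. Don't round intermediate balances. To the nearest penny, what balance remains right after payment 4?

Monthly rate r = 17.6%/12 = 1.46667% = 0.0146667.
Each month: B ← B·(1+r) − £1,810.00.
Month 1: interest £287.87; balance after payment £18,105.14.
Month 2: interest £265.54; balance after payment £16,560.68.
Month 3: interest £242.89; balance after payment £14,993.57.
Month 4: interest £219.91; balance after payment £13,403.47.

£13,403.47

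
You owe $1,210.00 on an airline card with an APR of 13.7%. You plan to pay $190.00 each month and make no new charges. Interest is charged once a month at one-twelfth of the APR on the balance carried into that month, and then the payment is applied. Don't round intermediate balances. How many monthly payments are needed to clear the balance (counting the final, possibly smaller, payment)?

Monthly rate r = 13.7%/12 = 1.14167% = 0.0114167.
Recurrence: B ← B·(1+r) − $190.00.
Month 1: interest $13.81; balance after payment $1,033.81.
Month 2: interest $11.80; balance after payment $855.62.
Closed form: n = −ln(1 − rB₀/P)/ln(1+r) = −ln(0.92729)/ln(1.01142) ≈ 6.649, so the balance reaches zero during payment 7.

7 payments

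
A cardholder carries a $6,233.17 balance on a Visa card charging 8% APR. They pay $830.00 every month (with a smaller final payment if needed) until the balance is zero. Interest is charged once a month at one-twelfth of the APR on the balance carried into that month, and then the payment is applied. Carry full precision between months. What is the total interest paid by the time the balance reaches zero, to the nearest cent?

$183.28

Monthly rate r = 8%/12 = 0.666667% = 0.00666667.
Payoff takes n = ⌈−ln(1 − rB₀/P)/ln(1+r)⌉ = ⌈7.730⌉ = 8 payments; the last is $606.45.
Total paid = 7·$830.00 + $606.45 = $6,416.45.
Total interest = total paid − principal = $6,416.45 − $6,233.17 = $183.28.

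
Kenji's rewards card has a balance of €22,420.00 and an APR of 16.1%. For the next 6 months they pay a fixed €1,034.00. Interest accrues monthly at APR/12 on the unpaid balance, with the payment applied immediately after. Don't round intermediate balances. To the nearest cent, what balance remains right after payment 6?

Monthly rate r = 16.1%/12 = 1.34167% = 0.0134167.
Each month: B ← B·(1+r) − €1,034.00.
Month 1: interest €300.80; balance after payment €21,686.80.
Month 2: interest €290.96; balance after payment €20,943.77.
Month 3: interest €281.00; balance after payment €20,190.76.
Month 4: interest €270.89; balance after payment €19,427.65.
Month 5: interest €260.65; balance after payment €18,654.31.
Month 6: interest €250.28; balance after payment €17,870.59.

€17,870.59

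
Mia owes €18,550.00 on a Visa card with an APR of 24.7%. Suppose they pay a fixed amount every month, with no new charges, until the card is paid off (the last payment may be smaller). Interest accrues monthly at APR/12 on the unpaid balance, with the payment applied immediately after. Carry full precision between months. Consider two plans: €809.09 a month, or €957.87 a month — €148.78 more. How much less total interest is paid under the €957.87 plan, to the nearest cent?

Monthly rate r = 24.7%/12 = 2.05833% = 0.0205833.
At €809.09/mo: n = ⌈−ln(1 − rB₀/P)/ln(1+r)⌉ = 32 payments (last €275.49); total interest = total paid − €18,550.00 = €6,807.28.
At €957.87/mo: 25 payments (last €918.77); total interest €5,357.65.
Interest saved = €6,807.28 − €5,357.65 = €1,449.63.

€1,449.63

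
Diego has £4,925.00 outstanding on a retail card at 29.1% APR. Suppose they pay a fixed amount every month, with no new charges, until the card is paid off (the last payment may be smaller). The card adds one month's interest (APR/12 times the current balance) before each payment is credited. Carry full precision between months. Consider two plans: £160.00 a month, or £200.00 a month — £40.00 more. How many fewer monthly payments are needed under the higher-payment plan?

20 fewer payments

Monthly rate r = 29.1%/12 = 2.425% = 0.02425.
At £160.00/mo: n = ⌈−ln(1 − rB₀/P)/ln(1+r)⌉ = 58 payments (last £43.24); total interest = total paid − £4,925.00 = £4,238.24.
At £200.00/mo: 38 payments (last £189.29); total interest £2,664.29.
Payments saved = 58 − 38 = 20.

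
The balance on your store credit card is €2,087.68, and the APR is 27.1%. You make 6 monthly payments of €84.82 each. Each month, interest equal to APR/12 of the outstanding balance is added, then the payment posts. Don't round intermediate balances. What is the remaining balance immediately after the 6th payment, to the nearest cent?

Monthly rate r = 27.1%/12 = 2.25833% = 0.0225833.
Each month: B ← B·(1+r) − €84.82.
Month 1: interest €47.15; balance after payment €2,050.01.
Month 2: interest €46.30; balance after payment €2,011.48.
Month 3: interest €45.43; balance after payment €1,972.09.
Month 4: interest €44.54; balance after payment €1,931.81.
Month 5: interest €43.63; balance after payment €1,890.61.
Month 6: interest €42.70; balance after payment €1,848.49.

€1,848.49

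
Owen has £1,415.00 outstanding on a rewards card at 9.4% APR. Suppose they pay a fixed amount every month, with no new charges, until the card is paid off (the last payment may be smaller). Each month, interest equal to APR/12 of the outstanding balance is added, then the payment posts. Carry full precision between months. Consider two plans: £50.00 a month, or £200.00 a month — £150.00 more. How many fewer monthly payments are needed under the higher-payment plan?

Monthly rate r = 9.4%/12 = 0.783333% = 0.00783333.
At £50.00/mo: n = ⌈−ln(1 − rB₀/P)/ln(1+r)⌉ = 33 payments (last £5.99); total interest = total paid − £1,415.00 = £190.99.
At £200.00/mo: 8 payments (last £61.58); total interest £46.58.
Payments saved = 33 − 8 = 25.

25 fewer payments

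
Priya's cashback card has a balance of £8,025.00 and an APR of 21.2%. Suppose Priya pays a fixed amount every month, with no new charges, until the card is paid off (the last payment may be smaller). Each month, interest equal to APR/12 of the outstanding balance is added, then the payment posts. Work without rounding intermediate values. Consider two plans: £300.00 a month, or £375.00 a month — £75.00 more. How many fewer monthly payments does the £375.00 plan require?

Monthly rate r = 21.2%/12 = 1.76667% = 0.0176667.
At £300.00/mo: n = ⌈−ln(1 − rB₀/P)/ln(1+r)⌉ = 37 payments (last £160.26); total interest = total paid − £8,025.00 = £2,935.26.
At £375.00/mo: 28 payments (last £45.03); total interest £2,145.03.
Payments saved = 37 − 28 = 9.

9 fewer payments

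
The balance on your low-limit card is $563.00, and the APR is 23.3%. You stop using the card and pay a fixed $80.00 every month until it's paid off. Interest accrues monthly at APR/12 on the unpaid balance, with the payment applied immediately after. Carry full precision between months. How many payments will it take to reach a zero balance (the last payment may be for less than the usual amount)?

Monthly rate r = 23.3%/12 = 1.94167% = 0.0194167.
Recurrence: B ← B·(1+r) − $80.00.
Month 1: interest $10.93; balance after payment $493.93.
Month 2: interest $9.59; balance after payment $423.52.
Closed form: n = −ln(1 − rB₀/P)/ln(1+r) = −ln(0.86336)/ln(1.01942) ≈ 7.640, so the balance reaches zero during payment 8.

8 payments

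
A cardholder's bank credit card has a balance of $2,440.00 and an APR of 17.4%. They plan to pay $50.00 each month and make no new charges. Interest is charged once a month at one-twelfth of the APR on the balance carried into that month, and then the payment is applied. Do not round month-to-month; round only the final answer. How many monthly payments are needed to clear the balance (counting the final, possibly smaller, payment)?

Monthly rate r = 17.4%/12 = 1.45% = 0.0145.
Recurrence: B ← B·(1+r) − $50.00.
Month 1: interest $35.38; balance after payment $2,425.38.
Month 2: interest $35.17; balance after payment $2,410.55.
Closed form: n = −ln(1 − rB₀/P)/ln(1+r) = −ln(0.2924)/ln(1.0145) ≈ 85.416, so the balance reaches zero during payment 86.

86 payments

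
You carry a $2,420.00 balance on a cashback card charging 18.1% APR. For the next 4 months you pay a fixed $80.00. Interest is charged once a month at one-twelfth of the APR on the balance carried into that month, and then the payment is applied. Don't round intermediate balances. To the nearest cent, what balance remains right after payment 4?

Monthly rate r = 18.1%/12 = 1.50833% = 0.0150833.
Each month: B ← B·(1+r) − $80.00.
Month 1: interest $36.50; balance after payment $2,376.50.
Month 2: interest $35.85; balance after payment $2,332.35.
Month 3: interest $35.18; balance after payment $2,287.53.
Month 4: interest $34.50; balance after payment $2,242.03.

$2,242.03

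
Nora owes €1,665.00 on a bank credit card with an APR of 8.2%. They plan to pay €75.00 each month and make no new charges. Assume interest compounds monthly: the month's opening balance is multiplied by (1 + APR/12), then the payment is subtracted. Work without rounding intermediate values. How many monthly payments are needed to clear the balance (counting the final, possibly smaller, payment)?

25 months

Monthly rate r = 8.2%/12 = 0.683333% = 0.00683333.
Recurrence: B ← B·(1+r) − €75.00.
Month 1: interest €11.38; balance after payment €1,601.38.
Month 2: interest €10.94; balance after payment €1,537.32.
Closed form: n = −ln(1 − rB₀/P)/ln(1+r) = −ln(0.8483)/ln(1.00683) ≈ 24.158, so the balance reaches zero during payment 25.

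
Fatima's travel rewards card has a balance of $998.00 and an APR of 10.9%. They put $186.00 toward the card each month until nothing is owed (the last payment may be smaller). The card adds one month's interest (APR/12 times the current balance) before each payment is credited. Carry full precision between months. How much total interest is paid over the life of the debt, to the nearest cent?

Monthly rate r = 10.9%/12 = 0.908333% = 0.00908333.
Payoff takes n = ⌈−ln(1 − rB₀/P)/ln(1+r)⌉ = ⌈5.526⌉ = 6 payments; the last is $97.99.
Total paid = 5·$186.00 + $97.99 = $1,027.99.
Total interest = total paid − principal = $1,027.99 − $998.00 = $29.99.

$29.99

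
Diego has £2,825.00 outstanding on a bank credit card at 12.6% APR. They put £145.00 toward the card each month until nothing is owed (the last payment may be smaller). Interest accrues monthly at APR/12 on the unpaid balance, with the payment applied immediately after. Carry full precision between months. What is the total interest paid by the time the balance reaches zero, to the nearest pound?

Monthly rate r = 12.6%/12 = 1.05% = 0.0105.
Payoff takes n = ⌈−ln(1 − rB₀/P)/ln(1+r)⌉ = ⌈21.911⌉ = 22 payments; the last is £132.23.
Total paid = 21·£145.00 + £132.23 = £3,177.23.
Total interest = total paid − principal = £3,177.23 − £2,825.00 = £352.23.

£352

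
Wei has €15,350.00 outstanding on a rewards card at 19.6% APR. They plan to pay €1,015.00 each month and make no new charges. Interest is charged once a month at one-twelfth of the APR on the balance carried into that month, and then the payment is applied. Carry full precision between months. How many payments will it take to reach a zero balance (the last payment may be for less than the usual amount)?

18 months

Monthly rate r = 19.6%/12 = 1.63333% = 0.0163333.
Recurrence: B ← B·(1+r) − €1,015.00.
Month 1: interest €250.72; balance after payment €14,585.72.
Month 2: interest €238.23; balance after payment €13,808.95.
Closed form: n = −ln(1 − rB₀/P)/ln(1+r) = −ln(0.75299)/ln(1.01633) ≈ 17.511, so the balance reaches zero during payment 18.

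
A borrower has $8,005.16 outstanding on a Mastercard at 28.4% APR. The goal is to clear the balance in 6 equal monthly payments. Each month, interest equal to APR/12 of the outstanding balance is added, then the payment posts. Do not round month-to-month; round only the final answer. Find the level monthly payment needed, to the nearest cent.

Monthly rate r = 28.4%/12 = 2.36667% = 0.0236667.
Level-payment amortization: P = B₀·r / (1 − (1+r)^(−n)) = 8005.16·0.0236667 / (1 − 1.02367^(−6)).
Denominator 1 − (1+r)^(−6) = 0.130942264.
P = 189.455 / 0.130942264 ≈ 1446.86.

$1,446.86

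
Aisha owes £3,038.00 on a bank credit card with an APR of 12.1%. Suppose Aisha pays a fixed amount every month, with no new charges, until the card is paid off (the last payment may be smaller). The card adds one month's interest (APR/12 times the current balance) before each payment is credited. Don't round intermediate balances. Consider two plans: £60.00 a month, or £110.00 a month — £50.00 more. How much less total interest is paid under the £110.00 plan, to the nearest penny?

Monthly rate r = 12.1%/12 = 1.00833% = 0.0100833.
At £60.00/mo: n = ⌈−ln(1 − rB₀/P)/ln(1+r)⌉ = 72 payments (last £12.89); total interest = total paid − £3,038.00 = £1,234.89.
At £110.00/mo: 33 payments (last £58.78); total interest £540.78.
Interest saved = £1,234.89 − £540.78 = £694.11.

£694.11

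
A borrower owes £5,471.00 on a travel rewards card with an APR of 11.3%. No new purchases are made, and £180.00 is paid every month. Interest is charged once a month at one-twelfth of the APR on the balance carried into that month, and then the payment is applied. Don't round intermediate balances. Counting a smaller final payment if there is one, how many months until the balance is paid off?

Monthly rate r = 11.3%/12 = 0.941667% = 0.00941667.
Recurrence: B ← B·(1+r) − £180.00.
Month 1: interest £51.52; balance after payment £5,342.52.
Month 2: interest £50.31; balance after payment £5,212.83.
Closed form: n = −ln(1 − rB₀/P)/ln(1+r) = −ln(0.71379)/ln(1.00942) ≈ 35.974, so the balance reaches zero during payment 36.

36 payments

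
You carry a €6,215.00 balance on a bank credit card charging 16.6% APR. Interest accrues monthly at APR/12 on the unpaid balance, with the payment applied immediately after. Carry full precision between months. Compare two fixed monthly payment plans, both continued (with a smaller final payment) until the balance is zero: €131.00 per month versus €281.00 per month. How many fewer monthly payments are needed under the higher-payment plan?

Monthly rate r = 16.6%/12 = 1.38333% = 0.0138333.
At €131.00/mo: n = ⌈−ln(1 − rB₀/P)/ln(1+r)⌉ = 78 payments (last €96.43); total interest = total paid − €6,215.00 = €3,968.43.
At €281.00/mo: 27 payments (last €164.53); total interest €1,255.53.
Payments saved = 78 − 27 = 51.

51 fewer payments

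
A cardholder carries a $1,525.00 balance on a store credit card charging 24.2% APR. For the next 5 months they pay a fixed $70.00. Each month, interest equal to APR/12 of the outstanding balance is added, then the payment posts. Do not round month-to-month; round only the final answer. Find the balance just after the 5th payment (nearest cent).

Monthly rate r = 24.2%/12 = 2.01667% = 0.0201667.
Each month: B ← B·(1+r) − $70.00.
Month 1: interest $30.75; balance after payment $1,485.75.
Month 2: interest $29.96; balance after payment $1,445.72.
Month 3: interest $29.16; balance after payment $1,404.87.
Month 4: interest $28.33; balance after payment $1,363.20.
Month 5: interest $27.49; balance after payment $1,320.70.

$1,320.70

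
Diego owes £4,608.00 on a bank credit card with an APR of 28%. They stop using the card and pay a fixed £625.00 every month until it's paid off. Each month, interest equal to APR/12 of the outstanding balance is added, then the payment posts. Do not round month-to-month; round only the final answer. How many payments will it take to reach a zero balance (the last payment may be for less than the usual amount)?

9 months

Monthly rate r = 28%/12 = 2.33333% = 0.0233333.
Recurrence: B ← B·(1+r) − £625.00.
Month 1: interest £107.52; balance after payment £4,090.52.
Month 2: interest £95.45; balance after payment £3,560.97.
Closed form: n = −ln(1 − rB₀/P)/ln(1+r) = −ln(0.82797)/ln(1.02333) ≈ 8.185, so the balance reaches zero during payment 9.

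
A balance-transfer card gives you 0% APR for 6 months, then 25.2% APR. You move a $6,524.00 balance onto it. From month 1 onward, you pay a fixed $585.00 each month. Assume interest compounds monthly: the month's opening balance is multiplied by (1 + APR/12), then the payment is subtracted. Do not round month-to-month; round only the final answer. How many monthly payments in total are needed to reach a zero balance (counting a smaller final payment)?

Promo months 1–6 at r₀ = 0%/12 = 0; months 7+ at r₁ = 25.2%/12 = 0.021.
After month 6 (no interest yet): B = $6,524.00 − 6·$585.00 = $3,014.00.
Then at r₁ with $585.00/mo: n₂ = −ln(1 − r₁·B/P)/ln(1+r₁) ≈ 5.51 → 6 more payments.

12 months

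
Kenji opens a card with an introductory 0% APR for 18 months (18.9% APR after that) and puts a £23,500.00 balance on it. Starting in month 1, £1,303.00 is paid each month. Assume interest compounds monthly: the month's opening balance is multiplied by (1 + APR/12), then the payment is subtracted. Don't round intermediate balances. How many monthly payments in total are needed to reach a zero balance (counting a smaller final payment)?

19 months

Promo months 1–18 at r₀ = 0%/12 = 0; months 19+ at r₁ = 18.9%/12 = 0.01575.
After month 18 (no interest yet): B = £23,500.00 − 18·£1,303.00 = £46.00.
Then at r₁ with £1,303.00/mo: n₂ = −ln(1 − r₁·B/P)/ln(1+r₁) ≈ 0.04 → 1 more payments.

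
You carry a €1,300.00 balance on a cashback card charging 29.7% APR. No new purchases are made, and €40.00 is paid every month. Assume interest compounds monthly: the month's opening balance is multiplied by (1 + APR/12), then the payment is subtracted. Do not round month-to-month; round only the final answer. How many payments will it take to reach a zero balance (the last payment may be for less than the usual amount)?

67 payments

Monthly rate r = 29.7%/12 = 2.475% = 0.02475.
Recurrence: B ← B·(1+r) − €40.00.
Month 1: interest €32.17; balance after payment €1,292.17.
Month 2: interest €31.98; balance after payment €1,284.16.
Closed form: n = −ln(1 − rB₀/P)/ln(1+r) = −ln(0.19563)/ln(1.02475) ≈ 66.734, so the balance reaches zero during payment 67.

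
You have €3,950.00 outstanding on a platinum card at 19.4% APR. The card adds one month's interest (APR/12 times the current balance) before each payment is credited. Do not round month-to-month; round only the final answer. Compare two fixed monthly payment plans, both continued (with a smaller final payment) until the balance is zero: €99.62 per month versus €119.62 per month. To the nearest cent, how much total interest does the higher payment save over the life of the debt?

€670.87

Monthly rate r = 19.4%/12 = 1.61667% = 0.0161667.
At €99.62/mo: n = ⌈−ln(1 − rB₀/P)/ln(1+r)⌉ = 64 payments (last €87.87); total interest = total paid − €3,950.00 = €2,413.93.
At €119.62/mo: 48 payments (last €70.92); total interest €1,743.06.
Interest saved = €2,413.93 − €1,743.06 = €670.87.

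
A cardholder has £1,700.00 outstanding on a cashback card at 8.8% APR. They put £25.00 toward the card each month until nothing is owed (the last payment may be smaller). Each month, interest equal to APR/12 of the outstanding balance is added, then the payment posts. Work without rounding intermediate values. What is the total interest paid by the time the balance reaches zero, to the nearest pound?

£663

Monthly rate r = 8.8%/12 = 0.733333% = 0.00733333.
Payoff takes n = ⌈−ln(1 − rB₀/P)/ln(1+r)⌉ = ⌈94.502⌉ = 95 payments; the last is £12.57.
Total paid = 94·£25.00 + £12.57 = £2,362.57.
Total interest = total paid − principal = £2,362.57 − £1,700.00 = £662.57.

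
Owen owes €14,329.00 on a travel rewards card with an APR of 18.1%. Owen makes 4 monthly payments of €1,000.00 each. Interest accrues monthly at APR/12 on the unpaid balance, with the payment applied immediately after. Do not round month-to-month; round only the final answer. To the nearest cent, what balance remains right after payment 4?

Monthly rate r = 18.1%/12 = 1.50833% = 0.0150833.
Each month: B ← B·(1+r) − €1,000.00.
Month 1: interest €216.13; balance after payment €13,545.13.
Month 2: interest €204.31; balance after payment €12,749.43.
Month 3: interest €192.30; balance after payment €11,941.74.
Month 4: interest €180.12; balance after payment €11,121.86.

€11,121.86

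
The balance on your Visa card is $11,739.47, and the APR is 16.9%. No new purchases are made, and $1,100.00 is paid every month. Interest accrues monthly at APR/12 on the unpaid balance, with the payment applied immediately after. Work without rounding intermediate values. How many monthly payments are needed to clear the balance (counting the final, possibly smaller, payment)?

12 months

Monthly rate r = 16.9%/12 = 1.40833% = 0.0140833.
Recurrence: B ← B·(1+r) − $1,100.00.
Month 1: interest $165.33; balance after payment $10,804.80.
Month 2: interest $152.17; balance after payment $9,856.97.
Closed form: n = −ln(1 − rB₀/P)/ln(1+r) = −ln(0.8497)/ln(1.01408) ≈ 11.646, so the balance reaches zero during payment 12.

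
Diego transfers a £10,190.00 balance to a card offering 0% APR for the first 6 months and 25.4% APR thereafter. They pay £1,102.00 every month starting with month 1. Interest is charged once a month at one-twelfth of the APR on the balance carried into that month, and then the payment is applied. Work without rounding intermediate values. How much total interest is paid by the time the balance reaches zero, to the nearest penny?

£170.75

Promo months 1–6 at r₀ = 0%/12 = 0; months 7+ at r₁ = 25.4%/12 = 0.0211667.
After month 6 (no interest yet): B = £10,190.00 − 6·£1,102.00 = £3,578.00.
Then at r₁ with £1,102.00/mo: n₂ = −ln(1 − r₁·B/P)/ln(1+r₁) ≈ 3.40 → 4 more payments.
Total paid = 9·£1,102.00 + £442.75 = £10,360.75; interest = £10,360.75 − £10,190.00 = £170.75.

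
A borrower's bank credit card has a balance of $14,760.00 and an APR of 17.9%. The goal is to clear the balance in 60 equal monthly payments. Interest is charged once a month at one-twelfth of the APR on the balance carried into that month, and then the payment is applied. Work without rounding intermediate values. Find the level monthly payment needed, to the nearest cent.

$374.00

Monthly rate r = 17.9%/12 = 1.49167% = 0.0149167.
Level-payment amortization: P = B₀·r / (1 − (1+r)^(−n)) = 14760.00·0.0149167 / (1 − 1.01492^(−60)).
Denominator 1 − (1+r)^(−60) = 0.58868274.
P = 220.17 / 0.58868274 ≈ 374.00.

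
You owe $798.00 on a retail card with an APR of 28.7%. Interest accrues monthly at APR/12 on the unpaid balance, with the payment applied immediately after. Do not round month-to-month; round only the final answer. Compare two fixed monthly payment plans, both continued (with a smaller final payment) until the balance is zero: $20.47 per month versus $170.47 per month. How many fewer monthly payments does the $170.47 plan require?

108 fewer payments

Monthly rate r = 28.7%/12 = 2.39167% = 0.0239167.
At $20.47/mo: n = ⌈−ln(1 − rB₀/P)/ln(1+r)⌉ = 114 payments (last $19.80); total interest = total paid − $798.00 = $1,534.91.
At $170.47/mo: 6 payments (last $4.09); total interest $58.44.
Payments saved = 114 − 6 = 108.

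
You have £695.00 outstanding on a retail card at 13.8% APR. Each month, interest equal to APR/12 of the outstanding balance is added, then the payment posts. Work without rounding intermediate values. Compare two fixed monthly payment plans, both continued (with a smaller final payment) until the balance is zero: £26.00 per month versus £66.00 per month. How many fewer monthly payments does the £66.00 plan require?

Monthly rate r = 13.8%/12 = 1.15% = 0.0115.
At £26.00/mo: n = ⌈−ln(1 − rB₀/P)/ln(1+r)⌉ = 33 payments (last £3.22); total interest = total paid − £695.00 = £140.22.
At £66.00/mo: 12 payments (last £19.15); total interest £50.15.
Payments saved = 33 − 12 = 21.

21 fewer payments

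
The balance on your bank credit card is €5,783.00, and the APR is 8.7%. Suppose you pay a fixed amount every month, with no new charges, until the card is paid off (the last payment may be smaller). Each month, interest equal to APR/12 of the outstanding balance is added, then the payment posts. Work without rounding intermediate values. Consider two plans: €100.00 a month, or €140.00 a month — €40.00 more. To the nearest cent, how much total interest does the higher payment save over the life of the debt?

Monthly rate r = 8.7%/12 = 0.725% = 0.00725.
At €100.00/mo: n = ⌈−ln(1 − rB₀/P)/ln(1+r)⌉ = 76 payments (last €23.27); total interest = total paid − €5,783.00 = €1,740.27.
At €140.00/mo: 50 payments (last €38.07); total interest €1,115.07.
Interest saved = €1,740.27 − €1,115.07 = €625.20.

€625.20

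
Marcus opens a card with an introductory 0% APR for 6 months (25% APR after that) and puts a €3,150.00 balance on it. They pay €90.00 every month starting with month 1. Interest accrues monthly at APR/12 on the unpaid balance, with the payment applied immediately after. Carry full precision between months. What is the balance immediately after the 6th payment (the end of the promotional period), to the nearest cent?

Promo months 1–6 at r₀ = 0%/12 = 0; months 7+ at r₁ = 25%/12 = 0.0208333.
After month 6 (no interest yet): B = €3,150.00 − 6·€90.00 = €2,610.00.

€2,610.00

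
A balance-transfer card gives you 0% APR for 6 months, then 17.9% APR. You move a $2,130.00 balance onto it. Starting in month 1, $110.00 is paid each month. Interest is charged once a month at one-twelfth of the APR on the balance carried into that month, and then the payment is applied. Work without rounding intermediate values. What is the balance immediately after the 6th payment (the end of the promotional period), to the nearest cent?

$1,470.00

Promo months 1–6 at r₀ = 0%/12 = 0; months 7+ at r₁ = 17.9%/12 = 0.0149167.
After month 6 (no interest yet): B = $2,130.00 − 6·$110.00 = $1,470.00.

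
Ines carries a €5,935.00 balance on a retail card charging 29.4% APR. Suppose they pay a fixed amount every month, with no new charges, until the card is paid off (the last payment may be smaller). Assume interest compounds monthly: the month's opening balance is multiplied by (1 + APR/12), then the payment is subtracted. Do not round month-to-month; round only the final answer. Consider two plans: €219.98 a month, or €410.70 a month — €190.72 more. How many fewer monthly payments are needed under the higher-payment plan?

Monthly rate r = 29.4%/12 = 2.45% = 0.0245.
At €219.98/mo: n = ⌈−ln(1 − rB₀/P)/ln(1+r)⌉ = 45 payments (last €152.87); total interest = total paid − €5,935.00 = €3,896.99.
At €410.70/mo: 19 payments (last €23.09); total interest €1,480.69.
Payments saved = 45 − 19 = 26.

26 fewer payments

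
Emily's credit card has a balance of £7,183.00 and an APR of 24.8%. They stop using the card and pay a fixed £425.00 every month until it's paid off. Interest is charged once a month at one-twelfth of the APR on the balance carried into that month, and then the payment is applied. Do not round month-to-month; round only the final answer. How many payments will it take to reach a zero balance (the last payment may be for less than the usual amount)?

Monthly rate r = 24.8%/12 = 2.06667% = 0.0206667.
Recurrence: B ← B·(1+r) − £425.00.
Month 1: interest £148.45; balance after payment £6,906.45.
Month 2: interest £142.73; balance after payment £6,624.18.
Closed form: n = −ln(1 − rB₀/P)/ln(1+r) = −ln(0.65071)/ln(1.02067) ≈ 21.006, so the balance reaches zero during payment 22.

22 months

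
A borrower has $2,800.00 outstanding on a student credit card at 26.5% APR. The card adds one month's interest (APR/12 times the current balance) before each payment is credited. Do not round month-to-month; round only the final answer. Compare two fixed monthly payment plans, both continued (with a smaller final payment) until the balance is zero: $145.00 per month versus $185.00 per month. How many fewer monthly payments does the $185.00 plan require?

Monthly rate r = 26.5%/12 = 2.20833% = 0.0220833.
At $145.00/mo: n = ⌈−ln(1 − rB₀/P)/ln(1+r)⌉ = 26 payments (last $65.52); total interest = total paid − $2,800.00 = $890.52.
At $185.00/mo: 19 payments (last $116.02); total interest $646.02.
Payments saved = 26 − 19 = 7.

7 fewer payments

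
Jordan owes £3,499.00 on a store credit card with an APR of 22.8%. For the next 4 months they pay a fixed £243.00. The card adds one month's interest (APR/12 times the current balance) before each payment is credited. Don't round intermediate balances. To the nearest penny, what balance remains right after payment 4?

£2,772.54

Monthly rate r = 22.8%/12 = 1.9% = 0.019.
Each month: B ← B·(1+r) − £243.00.
Month 1: interest £66.48; balance after payment £3,322.48.
Month 2: interest £63.13; balance after payment £3,142.61.
Month 3: interest £59.71; balance after payment £2,959.32.
Month 4: interest £56.23; balance after payment £2,772.54.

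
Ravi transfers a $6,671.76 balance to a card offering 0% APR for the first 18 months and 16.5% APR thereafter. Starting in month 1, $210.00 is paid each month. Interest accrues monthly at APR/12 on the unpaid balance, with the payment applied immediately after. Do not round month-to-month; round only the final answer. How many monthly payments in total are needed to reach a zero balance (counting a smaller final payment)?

Promo months 1–18 at r₀ = 0%/12 = 0; months 19+ at r₁ = 16.5%/12 = 0.01375.
After month 18 (no interest yet): B = $6,671.76 − 18·$210.00 = $2,891.76.
Then at r₁ with $210.00/mo: n₂ = −ln(1 − r₁·B/P)/ln(1+r₁) ≈ 15.37 → 16 more payments.

34 payments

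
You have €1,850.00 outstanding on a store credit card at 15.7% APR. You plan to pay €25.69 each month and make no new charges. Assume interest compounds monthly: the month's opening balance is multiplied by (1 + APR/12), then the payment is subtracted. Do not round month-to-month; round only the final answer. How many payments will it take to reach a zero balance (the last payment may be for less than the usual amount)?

Monthly rate r = 15.7%/12 = 1.30833% = 0.0130833.
Recurrence: B ← B·(1+r) − €25.69.
Month 1: interest €24.20; balance after payment €1,848.51.
Month 2: interest €24.18; balance after payment €1,847.01.
Closed form: n = −ln(1 − rB₀/P)/ln(1+r) = −ln(0.057837)/ln(1.01308) ≈ 219.266, so the balance reaches zero during payment 220.

220 payments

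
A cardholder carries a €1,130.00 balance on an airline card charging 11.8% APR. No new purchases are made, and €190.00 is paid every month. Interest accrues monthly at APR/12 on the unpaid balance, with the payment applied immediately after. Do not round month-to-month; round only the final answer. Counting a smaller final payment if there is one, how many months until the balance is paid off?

7 months

Monthly rate r = 11.8%/12 = 0.983333% = 0.00983333.
Recurrence: B ← B·(1+r) − €190.00.
Month 1: interest €11.11; balance after payment €951.11.
Month 2: interest €9.35; balance after payment €770.46.
Closed form: n = −ln(1 − rB₀/P)/ln(1+r) = −ln(0.94152)/ln(1.00983) ≈ 6.158, so the balance reaches zero during payment 7.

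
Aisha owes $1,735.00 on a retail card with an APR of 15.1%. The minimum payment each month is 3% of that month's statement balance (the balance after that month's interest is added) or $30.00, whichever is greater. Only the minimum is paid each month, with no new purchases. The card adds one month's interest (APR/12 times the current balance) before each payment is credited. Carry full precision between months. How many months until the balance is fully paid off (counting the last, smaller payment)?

Monthly rate r = 15.1%/12 = 1.25833% = 0.0125833.
While 3% of the post-interest balance exceeds $30.00, each month B ← (B·(1+r))·(1 − 0.03), i.e. B shrinks by the factor (1+r)·0.97 = 0.98221.
This holds for months 1–32. Entering month 33 the balance is $976.74; 3% of the post-interest balance is now below $30.00, so the flat $30.00 minimum applies from here.
From month 33 a fixed $30.00 at rate r clears $976.74 in 43 more payments. Total: 32 + 43 = 75 months.

75 months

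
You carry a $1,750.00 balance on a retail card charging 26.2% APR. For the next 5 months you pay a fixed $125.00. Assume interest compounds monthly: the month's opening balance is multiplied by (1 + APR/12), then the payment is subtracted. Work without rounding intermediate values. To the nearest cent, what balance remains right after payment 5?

Monthly rate r = 26.2%/12 = 2.18333% = 0.0218333.
Each month: B ← B·(1+r) − $125.00.
Month 1: interest $38.21; balance after payment $1,663.21.
Month 2: interest $36.31; balance after payment $1,574.52.
Month 3: interest $34.38; balance after payment $1,483.90.
Month 4: interest $32.40; balance after payment $1,391.30.
Month 5: interest $30.38; balance after payment $1,296.67.

$1,296.67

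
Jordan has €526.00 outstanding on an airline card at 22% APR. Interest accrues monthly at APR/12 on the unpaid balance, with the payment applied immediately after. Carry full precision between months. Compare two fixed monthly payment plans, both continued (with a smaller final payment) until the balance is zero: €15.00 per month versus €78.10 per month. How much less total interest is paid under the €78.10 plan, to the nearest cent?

Monthly rate r = 22%/12 = 1.83333% = 0.0183333.
At €15.00/mo: n = ⌈−ln(1 − rB₀/P)/ln(1+r)⌉ = 57 payments (last €10.22); total interest = total paid − €526.00 = €324.22.
At €78.10/mo: 8 payments (last €19.99); total interest €40.69.
Interest saved = €324.22 − €40.69 = €283.53.

€283.53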